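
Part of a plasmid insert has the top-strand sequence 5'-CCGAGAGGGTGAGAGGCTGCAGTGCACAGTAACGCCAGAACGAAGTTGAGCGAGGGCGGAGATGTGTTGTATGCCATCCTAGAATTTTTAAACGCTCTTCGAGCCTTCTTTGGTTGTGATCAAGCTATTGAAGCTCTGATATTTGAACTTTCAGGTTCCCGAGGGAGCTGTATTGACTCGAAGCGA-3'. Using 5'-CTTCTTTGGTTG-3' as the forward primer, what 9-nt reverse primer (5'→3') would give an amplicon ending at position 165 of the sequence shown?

The forward primer binds at positions 105–116; the product's 3' end on the top strand is position 165.
The reverse primer anneals to the top strand over positions 157–165, i.e. to TCCCGAGGG.
Its sequence written 5'→3' is the reverse complement: CCCTCGGGA.

5'-CCCTCGGGA-3'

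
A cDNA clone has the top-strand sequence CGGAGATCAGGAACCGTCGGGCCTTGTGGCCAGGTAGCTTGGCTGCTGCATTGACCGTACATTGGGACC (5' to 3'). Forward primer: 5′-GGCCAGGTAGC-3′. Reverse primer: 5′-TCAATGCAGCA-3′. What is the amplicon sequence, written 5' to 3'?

5'-GGCCAGGTAGCTTGGCTGCTGCATTGA-3'

The forward primer matches the template at positions 28–38.
Taking the reverse complement of TCAATGCAGCA gives TGCTGCATTGA, found at positions 44–54 on the template; the primer anneals here to the top strand with its 3' end pointing upstream.
The product is the template from position 28 through 54 (27 bp).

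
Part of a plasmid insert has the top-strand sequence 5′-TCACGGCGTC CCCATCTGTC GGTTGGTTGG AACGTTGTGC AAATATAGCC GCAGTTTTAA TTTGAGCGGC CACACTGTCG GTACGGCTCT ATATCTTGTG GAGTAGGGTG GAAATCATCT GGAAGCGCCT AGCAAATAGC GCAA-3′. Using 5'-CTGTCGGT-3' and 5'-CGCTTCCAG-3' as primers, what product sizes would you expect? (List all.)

The forward primer CTGTCGGT matches the top strand at positions 16–23, 75–82.
The reverse primer's reverse complement is CTGGAAGCG, matching at positions 119–127.
Each forward site pairs with the reverse site to give a product ending at position 127: sizes 112, 53 bp.

112 bp, 53 bp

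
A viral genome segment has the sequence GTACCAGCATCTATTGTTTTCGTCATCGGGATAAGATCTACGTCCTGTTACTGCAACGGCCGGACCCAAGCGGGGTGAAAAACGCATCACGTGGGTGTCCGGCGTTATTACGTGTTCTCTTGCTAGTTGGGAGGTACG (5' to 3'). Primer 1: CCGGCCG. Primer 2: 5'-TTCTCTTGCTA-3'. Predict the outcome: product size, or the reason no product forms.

Primer 1 (CCGGCCG) has reverse complement CGGCCGG, which matches the top strand at positions 57–63; primer 1 anneals to the top strand there with its 3' end pointing upstream toward position 57.
Primer 2 (TTCTCTTGCTA) matches the top strand directly at positions 115–125; it anneals to the bottom strand with its 3' end pointing downstream toward position 125.
The 3' ends diverge (primer 1 extends toward position 1, primer 2 toward position 138), so the primers never converge on a shared product.

No product — the primers' 3' ends point away from each other.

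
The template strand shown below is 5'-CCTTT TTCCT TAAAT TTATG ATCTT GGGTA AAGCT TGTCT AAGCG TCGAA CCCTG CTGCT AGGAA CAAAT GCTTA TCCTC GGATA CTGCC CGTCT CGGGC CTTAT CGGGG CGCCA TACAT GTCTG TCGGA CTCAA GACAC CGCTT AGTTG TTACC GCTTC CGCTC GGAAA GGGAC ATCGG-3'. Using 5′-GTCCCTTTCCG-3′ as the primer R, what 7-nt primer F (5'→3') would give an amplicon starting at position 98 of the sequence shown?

The reverse primer's reverse complement CGGAAAGGGAC matches the template at positions 165–175; the product starts at position 98.
The forward primer is identical to the top strand over positions 98–104: GGCCTTA.

5'-GGCCTTA-3'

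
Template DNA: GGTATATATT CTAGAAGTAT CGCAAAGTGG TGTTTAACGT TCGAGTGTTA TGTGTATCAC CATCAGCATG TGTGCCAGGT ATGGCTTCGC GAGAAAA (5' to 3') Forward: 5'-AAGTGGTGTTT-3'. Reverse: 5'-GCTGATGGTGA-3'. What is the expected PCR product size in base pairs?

43 bp

The forward primer matches the template at positions 25–35.
The reverse primer's reverse complement is TCACCATCAGC, which matches the template at positions 57–67.
Amplicon spans positions 25–67: 43 bp.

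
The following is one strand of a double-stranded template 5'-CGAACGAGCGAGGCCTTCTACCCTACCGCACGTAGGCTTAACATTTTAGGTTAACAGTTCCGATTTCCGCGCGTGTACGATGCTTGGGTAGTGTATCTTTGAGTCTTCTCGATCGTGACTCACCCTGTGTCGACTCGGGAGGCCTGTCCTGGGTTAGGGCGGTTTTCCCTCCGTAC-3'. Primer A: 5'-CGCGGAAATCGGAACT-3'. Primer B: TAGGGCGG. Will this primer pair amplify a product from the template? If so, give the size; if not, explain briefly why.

Primer A (CGCGGAAATCGGAACT) has reverse complement AGTTCCGATTTCCGCG, which matches the top strand at positions 56–71; primer A anneals to the top strand there with its 3' end pointing upstream toward position 56.
Primer B (TAGGGCGG) matches the top strand directly at positions 155–162; it anneals to the bottom strand with its 3' end pointing downstream toward position 162.
The 3' ends diverge (primer A extends toward position 1, primer B toward position 176), so the primers never converge on a shared product.

No product — the primers' 3' ends point away from each other.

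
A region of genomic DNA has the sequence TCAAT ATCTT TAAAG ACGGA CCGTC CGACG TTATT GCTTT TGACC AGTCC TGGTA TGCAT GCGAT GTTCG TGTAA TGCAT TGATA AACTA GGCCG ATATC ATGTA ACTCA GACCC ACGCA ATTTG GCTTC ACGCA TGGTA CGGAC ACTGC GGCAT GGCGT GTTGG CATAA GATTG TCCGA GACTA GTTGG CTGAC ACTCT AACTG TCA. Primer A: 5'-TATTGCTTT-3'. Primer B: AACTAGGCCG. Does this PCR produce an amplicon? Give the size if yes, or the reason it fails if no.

Primer A (TATTGCTTT) matches the top strand at positions 32–40 (3' end points downstream).
Primer B (AACTAGGCCG) also matches the top strand directly, at positions 86–95 — its reverse complement CGGCCTAGTT is not present.
Both primers anneal to the bottom strand with 3' ends pointing the same way, so neither can prime synthesis back toward the other.

No product — both primers anneal to the same strand and extend in the same direction.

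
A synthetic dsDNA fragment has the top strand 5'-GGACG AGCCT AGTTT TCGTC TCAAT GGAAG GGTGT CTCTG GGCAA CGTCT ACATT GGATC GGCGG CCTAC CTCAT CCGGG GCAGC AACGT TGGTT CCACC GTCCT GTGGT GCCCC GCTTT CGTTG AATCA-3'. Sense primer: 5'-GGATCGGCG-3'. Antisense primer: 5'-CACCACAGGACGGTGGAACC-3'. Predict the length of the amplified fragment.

56 bp

Forward primer GGATCGGCG is found on the top strand at positions 56–64.
Reverse complement of the reverse primer: GGTTCCACCGTCCTGTGGTG. This occurs on the top strand at positions 92–111.
The product runs from position 56 to position 111, so its length is 111 − 56 + 1 = 56 bp.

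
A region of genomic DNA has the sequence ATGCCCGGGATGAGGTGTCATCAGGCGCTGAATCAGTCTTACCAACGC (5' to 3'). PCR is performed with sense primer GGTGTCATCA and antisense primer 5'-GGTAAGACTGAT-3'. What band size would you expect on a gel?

30 bp

Scanning the template, GGTGTCATCA occurs at positions 14–23; this primer anneals to the bottom strand there with its 3' end pointing downstream.
Reverse complement of the reverse primer: ATCAGTCTTACC. This occurs on the top strand at positions 32–43.
Amplicon spans positions 14–43: 30 bp.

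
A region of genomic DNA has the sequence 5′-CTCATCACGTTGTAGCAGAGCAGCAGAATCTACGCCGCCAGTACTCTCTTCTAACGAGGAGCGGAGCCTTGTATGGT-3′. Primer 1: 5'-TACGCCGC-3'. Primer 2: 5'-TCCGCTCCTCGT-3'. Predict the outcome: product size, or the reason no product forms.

Primer 1 (TACGCCGC) matches the top strand at positions 31–38; it acts as a forward primer.
Primer 2's reverse complement is ACGAGGAGCGGA, matching the top strand at positions 54–65; it acts as a reverse primer.
The 3' ends face each other across positions 31–65, giving a 35 bp product.

Yes — a 35 bp product.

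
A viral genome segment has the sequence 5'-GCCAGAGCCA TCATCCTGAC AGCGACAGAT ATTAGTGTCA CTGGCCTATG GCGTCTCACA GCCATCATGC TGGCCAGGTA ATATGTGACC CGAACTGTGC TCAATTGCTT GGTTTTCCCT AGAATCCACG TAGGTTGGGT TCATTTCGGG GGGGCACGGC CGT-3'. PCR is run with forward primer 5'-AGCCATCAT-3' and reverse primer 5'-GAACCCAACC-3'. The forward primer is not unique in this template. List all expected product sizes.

The forward primer AGCCATCAT matches the top strand at positions 6–14, 60–68.
The reverse primer's reverse complement is GGTTGGGTTC, matching at positions 133–142.
Each forward site pairs with the reverse site to give a product ending at position 142: sizes 137, 83 bp.

137 bp, 83 bp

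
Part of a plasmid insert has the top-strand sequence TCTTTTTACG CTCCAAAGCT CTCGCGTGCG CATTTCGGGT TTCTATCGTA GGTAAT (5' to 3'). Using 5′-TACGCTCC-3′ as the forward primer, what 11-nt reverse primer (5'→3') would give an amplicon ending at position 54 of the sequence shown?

5'-TACCTACGATA-3'

The forward primer binds at positions 7–14; the product's 3' end on the top strand is position 54.
The reverse primer anneals to the top strand over positions 44–54, i.e. to TATCGTAGGTA.
Its sequence written 5'→3' is the reverse complement: TACCTACGATA.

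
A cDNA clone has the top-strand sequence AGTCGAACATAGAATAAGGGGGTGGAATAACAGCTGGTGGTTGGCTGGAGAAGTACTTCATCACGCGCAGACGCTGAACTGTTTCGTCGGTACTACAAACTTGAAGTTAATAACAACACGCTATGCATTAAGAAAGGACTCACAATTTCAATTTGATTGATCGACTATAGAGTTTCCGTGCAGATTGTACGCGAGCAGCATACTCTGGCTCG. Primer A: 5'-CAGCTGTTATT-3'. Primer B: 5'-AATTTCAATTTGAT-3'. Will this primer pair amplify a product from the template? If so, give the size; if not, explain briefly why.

No product — the primers' 3' ends point away from each other.

Primer A (CAGCTGTTATT) has reverse complement AATAACAGCTG, which matches the top strand at positions 26–36; primer A anneals to the top strand there with its 3' end pointing upstream toward position 26.
Primer B (AATTTCAATTTGAT) matches the top strand directly at positions 144–157; it anneals to the bottom strand with its 3' end pointing downstream toward position 157.
The 3' ends diverge (primer A extends toward position 1, primer B toward position 212), so the primers never converge on a shared product.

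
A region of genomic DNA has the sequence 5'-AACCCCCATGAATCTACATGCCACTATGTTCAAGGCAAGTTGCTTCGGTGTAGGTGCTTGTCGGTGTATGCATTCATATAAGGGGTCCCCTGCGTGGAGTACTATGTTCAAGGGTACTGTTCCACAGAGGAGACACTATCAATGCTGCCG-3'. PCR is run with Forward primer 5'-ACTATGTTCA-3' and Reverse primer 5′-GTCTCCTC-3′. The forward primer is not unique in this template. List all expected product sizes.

The forward primer ACTATGTTCA matches the top strand at positions 23–32, 101–110.
The reverse primer's reverse complement is GAGGAGAC, matching at positions 127–134.
Each forward site pairs with the reverse site to give a product ending at position 134: sizes 112, 34 bp.

112 bp, 34 bp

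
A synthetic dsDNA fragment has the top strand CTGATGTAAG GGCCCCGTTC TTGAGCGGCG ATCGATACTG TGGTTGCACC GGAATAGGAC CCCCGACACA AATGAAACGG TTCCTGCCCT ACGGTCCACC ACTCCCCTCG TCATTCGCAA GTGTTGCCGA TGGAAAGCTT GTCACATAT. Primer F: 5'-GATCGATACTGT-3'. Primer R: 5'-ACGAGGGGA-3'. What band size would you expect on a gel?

Scanning the template, GATCGATACTGT occurs at positions 30–41; this primer anneals to the bottom strand there with its 3' end pointing downstream.
Reverse complement of the reverse primer: TCCCCTCGT. This occurs on the top strand at positions 103–111.
Amplicon spans positions 30–111: 82 bp.

82 bp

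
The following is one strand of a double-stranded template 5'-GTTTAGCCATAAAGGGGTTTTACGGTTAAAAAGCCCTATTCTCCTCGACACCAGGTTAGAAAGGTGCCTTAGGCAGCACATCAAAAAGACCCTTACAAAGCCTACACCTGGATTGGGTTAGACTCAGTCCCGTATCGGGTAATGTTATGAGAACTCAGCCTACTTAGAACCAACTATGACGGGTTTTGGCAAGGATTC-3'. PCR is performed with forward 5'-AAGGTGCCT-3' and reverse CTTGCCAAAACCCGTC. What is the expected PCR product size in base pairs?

The forward primer matches the template at positions 61–69.
The reverse primer's reverse complement is GACGGGTTTTGGCAAG, which matches the template at positions 178–193.
Amplicon spans positions 61–193: 133 bp.

133 bp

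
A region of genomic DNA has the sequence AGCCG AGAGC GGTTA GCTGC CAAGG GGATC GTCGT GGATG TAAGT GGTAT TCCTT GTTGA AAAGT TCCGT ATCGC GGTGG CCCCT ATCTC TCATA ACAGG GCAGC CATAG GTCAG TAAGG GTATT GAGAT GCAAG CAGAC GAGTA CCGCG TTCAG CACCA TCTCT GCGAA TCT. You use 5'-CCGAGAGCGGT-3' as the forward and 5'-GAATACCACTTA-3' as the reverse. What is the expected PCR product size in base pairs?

50 bp

The forward primer matches the template at positions 3–13.
Reverse complement of the reverse primer: TAAGTGGTATTC. This occurs on the top strand at positions 41–52.
The product runs from position 3 to position 52, so its length is 52 − 3 + 1 = 50 bp.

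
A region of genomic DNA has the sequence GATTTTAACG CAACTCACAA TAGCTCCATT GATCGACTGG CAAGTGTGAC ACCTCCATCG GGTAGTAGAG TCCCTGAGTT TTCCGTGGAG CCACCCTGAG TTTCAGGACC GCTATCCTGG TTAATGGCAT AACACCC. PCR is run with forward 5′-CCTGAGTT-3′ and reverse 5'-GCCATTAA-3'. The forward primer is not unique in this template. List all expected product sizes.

The forward primer CCTGAGTT matches the top strand at positions 73–80, 95–102.
The reverse primer's reverse complement is TTAATGGC, matching at positions 121–128.
Each forward site pairs with the reverse site to give a product ending at position 128: sizes 56, 34 bp.

56 bp, 34 bp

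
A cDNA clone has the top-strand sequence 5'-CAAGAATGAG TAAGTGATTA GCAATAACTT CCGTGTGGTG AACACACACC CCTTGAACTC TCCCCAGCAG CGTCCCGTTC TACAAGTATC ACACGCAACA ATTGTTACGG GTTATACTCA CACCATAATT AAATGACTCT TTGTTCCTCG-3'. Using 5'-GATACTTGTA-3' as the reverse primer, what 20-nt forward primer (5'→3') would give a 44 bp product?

The reverse primer's reverse complement TACAAGTATC matches the template at positions 81–90, so the product ends at position 90.
A 44 bp product then starts at position 90 − 44 + 1 = 47.
The forward primer is identical to the top strand there: CACCCCTTGAACTCTCCCCA.

5'-CACCCCTTGAACTCTCCCCA-3'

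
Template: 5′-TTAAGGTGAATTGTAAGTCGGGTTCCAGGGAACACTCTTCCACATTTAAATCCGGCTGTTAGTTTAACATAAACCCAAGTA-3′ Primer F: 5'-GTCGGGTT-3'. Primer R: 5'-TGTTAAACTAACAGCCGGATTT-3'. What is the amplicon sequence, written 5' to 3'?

5'-GTCGGGTTCCAGGGAACACTCTTCCACATTTAAATCCGGCTGTTAGTTTAACA-3'

Forward primer GTCGGGTT is found on the top strand at positions 17–24.
Reverse complement of the reverse primer: AAATCCGGCTGTTAGTTTAACA. This occurs on the top strand at positions 48–69.
The product is the template from position 17 through 69 (53 bp).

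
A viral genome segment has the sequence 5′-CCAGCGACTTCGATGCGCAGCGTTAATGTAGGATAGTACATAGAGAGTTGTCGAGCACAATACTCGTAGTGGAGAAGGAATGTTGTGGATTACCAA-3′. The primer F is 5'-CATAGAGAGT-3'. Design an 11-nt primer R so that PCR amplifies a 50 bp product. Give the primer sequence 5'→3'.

The forward primer binds at positions 39–48, so a 50 bp product ends at position 39 + 50 − 1 = 88.
The reverse primer anneals to the top strand over positions 78–88, i.e. to GAATGTTGTGG.
Its sequence written 5'→3' is the reverse complement: CCACAACATTC.

5'-CCACAACATTC-3'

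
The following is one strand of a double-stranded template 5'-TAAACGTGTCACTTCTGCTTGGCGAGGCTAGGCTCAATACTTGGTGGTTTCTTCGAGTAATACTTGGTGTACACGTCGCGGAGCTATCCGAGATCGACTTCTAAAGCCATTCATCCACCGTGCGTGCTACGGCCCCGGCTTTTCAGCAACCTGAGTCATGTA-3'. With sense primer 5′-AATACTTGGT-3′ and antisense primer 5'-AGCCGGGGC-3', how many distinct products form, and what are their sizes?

Two products: 105 bp, 82 bp

The forward primer AATACTTGGT matches the top strand at positions 36–45, 59–68.
The reverse primer's reverse complement is GCCCCGGCT, matching at positions 132–140.
Each forward site pairs with the reverse site to give a product ending at position 140: sizes 105, 82 bp.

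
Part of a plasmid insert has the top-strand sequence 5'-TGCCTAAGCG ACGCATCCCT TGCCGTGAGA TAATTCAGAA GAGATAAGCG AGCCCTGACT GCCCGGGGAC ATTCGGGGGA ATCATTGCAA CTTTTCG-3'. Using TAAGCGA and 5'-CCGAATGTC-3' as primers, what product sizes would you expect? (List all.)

The forward primer TAAGCGA matches the top strand at positions 5–11, 45–51.
The reverse primer's reverse complement is GACATTCGG, matching at positions 68–76.
Each forward site pairs with the reverse site to give a product ending at position 76: sizes 72, 32 bp.

72 bp, 32 bp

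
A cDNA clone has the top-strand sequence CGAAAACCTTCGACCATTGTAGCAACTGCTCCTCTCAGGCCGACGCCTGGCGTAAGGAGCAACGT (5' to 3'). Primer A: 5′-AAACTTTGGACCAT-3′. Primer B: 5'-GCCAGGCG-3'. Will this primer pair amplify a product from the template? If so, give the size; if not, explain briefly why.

No product — primer A has no binding site in the template.

Primer A (AAACTTTGGACCAT) does not match the top strand, and its reverse complement ATGGTCCAAAGTTT does not match either.
With no annealing site for primer A, no amplification occurs.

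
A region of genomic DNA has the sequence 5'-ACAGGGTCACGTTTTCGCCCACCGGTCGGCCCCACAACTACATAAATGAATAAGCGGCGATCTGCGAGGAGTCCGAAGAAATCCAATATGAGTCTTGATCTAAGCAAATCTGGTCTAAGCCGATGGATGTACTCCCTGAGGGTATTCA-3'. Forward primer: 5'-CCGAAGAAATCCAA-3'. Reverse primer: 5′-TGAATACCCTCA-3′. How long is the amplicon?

Forward primer CCGAAGAAATCCAA is found on the top strand at positions 73–86.
The reverse primer's reverse complement is TGAGGGTATTCA, which matches the template at positions 137–148.
Amplicon spans positions 73–148: 76 bp.

76 bp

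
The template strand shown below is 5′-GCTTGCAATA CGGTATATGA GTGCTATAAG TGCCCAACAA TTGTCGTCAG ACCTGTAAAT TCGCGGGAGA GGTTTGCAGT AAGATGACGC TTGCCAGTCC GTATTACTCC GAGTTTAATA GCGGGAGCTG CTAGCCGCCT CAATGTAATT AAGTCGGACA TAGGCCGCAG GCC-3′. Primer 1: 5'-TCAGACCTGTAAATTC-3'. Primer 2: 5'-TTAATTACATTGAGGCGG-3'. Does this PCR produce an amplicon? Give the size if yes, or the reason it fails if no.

Yes — a 106 bp product.

Primer 1 (TCAGACCTGTAAATTC) matches the top strand at positions 47–62; it acts as a forward primer.
Primer 2's reverse complement is CCGCCTCAATGTAATTAA, matching the top strand at positions 135–152; it acts as a reverse primer.
The 3' ends face each other across positions 47–152, giving a 106 bp product.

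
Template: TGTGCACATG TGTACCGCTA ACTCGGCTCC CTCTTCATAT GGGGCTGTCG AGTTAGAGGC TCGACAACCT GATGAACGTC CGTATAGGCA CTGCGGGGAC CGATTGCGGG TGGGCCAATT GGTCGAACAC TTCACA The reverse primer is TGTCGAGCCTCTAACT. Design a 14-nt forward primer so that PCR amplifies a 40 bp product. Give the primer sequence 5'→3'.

5'-CTCCCTCTTCATAT-3'

The reverse primer's reverse complement AGTTAGAGGCTCGACA matches the template at positions 51–66, so the product ends at position 66.
A 40 bp product then starts at position 66 − 40 + 1 = 27.
The forward primer is identical to the top strand there: CTCCCTCTTCATAT.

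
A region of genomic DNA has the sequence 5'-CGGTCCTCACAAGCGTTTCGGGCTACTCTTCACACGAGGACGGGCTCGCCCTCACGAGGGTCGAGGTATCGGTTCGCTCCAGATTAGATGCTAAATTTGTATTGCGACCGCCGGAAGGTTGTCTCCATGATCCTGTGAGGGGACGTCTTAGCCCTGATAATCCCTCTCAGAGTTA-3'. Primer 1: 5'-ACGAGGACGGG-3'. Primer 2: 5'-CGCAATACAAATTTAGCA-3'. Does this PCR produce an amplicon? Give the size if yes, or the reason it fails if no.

Primer 1 (ACGAGGACGGG) matches the top strand at positions 34–44; it acts as a forward primer.
Primer 2's reverse complement is TGCTAAATTTGTATTGCG, matching the top strand at positions 89–106; it acts as a reverse primer.
The 3' ends face each other across positions 34–106, giving a 73 bp product.

Yes — a 73 bp product.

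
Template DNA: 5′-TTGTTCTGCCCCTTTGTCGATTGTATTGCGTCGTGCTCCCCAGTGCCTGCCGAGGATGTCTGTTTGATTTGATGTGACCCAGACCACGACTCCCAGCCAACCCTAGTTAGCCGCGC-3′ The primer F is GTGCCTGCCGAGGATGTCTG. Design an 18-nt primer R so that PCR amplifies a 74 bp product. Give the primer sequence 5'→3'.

The forward primer binds at positions 43–62, so a 74 bp product ends at position 43 + 74 − 1 = 116.
The reverse primer anneals to the top strand over positions 99–116, i.e. to AACCCTAGTTAGCCGCGC.
Its sequence written 5'→3' is the reverse complement: GCGCGGCTAACTAGGGTT.

5'-GCGCGGCTAACTAGGGTT-3'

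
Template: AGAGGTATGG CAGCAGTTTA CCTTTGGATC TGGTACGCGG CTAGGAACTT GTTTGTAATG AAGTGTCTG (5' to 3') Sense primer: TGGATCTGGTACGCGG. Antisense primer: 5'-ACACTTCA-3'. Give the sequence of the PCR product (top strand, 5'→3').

The forward primer matches the template at positions 25–40.
Reverse complement of the reverse primer: TGAAGTGT. This occurs on the top strand at positions 59–66.
The product is the template from position 25 through 66 (42 bp).

5'-TGGATCTGGTACGCGGCTAGGAACTTGTTTGTAATGAAGTGT-3'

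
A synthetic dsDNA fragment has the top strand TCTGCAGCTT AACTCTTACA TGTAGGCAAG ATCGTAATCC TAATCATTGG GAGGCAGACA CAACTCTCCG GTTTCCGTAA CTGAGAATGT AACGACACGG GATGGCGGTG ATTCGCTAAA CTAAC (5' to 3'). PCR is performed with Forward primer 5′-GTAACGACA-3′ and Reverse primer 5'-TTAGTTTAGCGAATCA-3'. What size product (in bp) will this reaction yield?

Forward primer GTAACGACA is found on the top strand at positions 89–97.
The reverse primer's reverse complement is TGATTCGCTAAACTAA, which matches the template at positions 109–124.
Amplicon spans positions 89–124: 36 bp.

36 bp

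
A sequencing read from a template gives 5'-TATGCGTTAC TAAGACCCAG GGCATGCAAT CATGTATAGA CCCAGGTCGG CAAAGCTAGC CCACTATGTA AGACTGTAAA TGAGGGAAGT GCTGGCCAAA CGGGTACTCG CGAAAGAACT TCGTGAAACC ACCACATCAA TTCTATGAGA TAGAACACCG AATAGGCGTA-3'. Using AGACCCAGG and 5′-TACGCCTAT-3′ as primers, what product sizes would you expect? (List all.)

The forward primer AGACCCAGG matches the top strand at positions 13–21, 38–46.
The reverse primer's reverse complement is ATAGGCGTA, matching at positions 162–170.
Each forward site pairs with the reverse site to give a product ending at position 170: sizes 158, 133 bp.

158 bp, 133 bp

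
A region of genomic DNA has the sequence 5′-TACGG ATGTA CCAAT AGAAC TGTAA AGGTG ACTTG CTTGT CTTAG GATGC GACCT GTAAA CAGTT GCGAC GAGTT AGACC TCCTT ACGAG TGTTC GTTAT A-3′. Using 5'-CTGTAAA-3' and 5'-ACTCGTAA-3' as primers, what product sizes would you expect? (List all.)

72 bp, 38 bp

The forward primer CTGTAAA matches the top strand at positions 20–26, 54–60.
The reverse primer's reverse complement is TTACGAGT, matching at positions 84–91.
Each forward site pairs with the reverse site to give a product ending at position 91: sizes 72, 38 bp.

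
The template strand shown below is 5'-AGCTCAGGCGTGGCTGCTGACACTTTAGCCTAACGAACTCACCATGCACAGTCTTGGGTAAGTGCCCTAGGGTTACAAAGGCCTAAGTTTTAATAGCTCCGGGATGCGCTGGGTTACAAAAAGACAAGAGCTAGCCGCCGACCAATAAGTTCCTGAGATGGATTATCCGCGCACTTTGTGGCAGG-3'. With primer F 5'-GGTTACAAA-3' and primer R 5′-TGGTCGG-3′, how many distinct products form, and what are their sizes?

Two products: 74 bp, 33 bp

The forward primer GGTTACAAA matches the top strand at positions 71–79, 112–120.
The reverse primer's reverse complement is CCGACCA, matching at positions 138–144.
Each forward site pairs with the reverse site to give a product ending at position 144: sizes 74, 33 bp.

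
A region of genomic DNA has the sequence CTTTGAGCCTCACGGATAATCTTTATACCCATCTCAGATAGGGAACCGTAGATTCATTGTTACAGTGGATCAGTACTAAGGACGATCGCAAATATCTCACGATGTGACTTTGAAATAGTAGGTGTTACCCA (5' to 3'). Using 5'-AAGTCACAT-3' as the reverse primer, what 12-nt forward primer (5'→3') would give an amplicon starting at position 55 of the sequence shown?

The reverse primer's reverse complement ATGTGACTT matches the template at positions 102–110; the product starts at position 55.
The forward primer is identical to the top strand over positions 55–66: CATTGTTACAGT.

5'-CATTGTTACAGT-3'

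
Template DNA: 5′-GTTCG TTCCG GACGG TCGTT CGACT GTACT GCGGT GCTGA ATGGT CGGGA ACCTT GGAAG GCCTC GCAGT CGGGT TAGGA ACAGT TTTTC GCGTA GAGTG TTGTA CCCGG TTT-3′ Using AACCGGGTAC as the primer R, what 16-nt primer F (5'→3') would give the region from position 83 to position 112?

The reverse primer's reverse complement GTACCCGGTT matches the template at positions 103–112; the product starts at position 83.
The forward primer is identical to the top strand over positions 83–98: AGTTTTTCGCGTAGAG.

5'-AGTTTTTCGCGTAGAG-3'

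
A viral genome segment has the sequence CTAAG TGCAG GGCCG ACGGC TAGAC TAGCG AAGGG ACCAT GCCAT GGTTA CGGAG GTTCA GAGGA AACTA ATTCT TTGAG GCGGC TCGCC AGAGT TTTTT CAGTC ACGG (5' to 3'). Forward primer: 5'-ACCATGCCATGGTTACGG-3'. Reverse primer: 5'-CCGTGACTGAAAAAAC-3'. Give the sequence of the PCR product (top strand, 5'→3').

5'-ACCATGCCATGGTTACGGAGGTTCAGAGGAAACTAATTCTTTGAGGCGGCTCGCCAGAGTTTTTTCAGTCACGG-3'

The forward primer matches the template at positions 36–53.
The reverse primer's reverse complement is GTTTTTTCAGTCACGG, which matches the template at positions 94–109.
The product is the template from position 36 through 109 (74 bp).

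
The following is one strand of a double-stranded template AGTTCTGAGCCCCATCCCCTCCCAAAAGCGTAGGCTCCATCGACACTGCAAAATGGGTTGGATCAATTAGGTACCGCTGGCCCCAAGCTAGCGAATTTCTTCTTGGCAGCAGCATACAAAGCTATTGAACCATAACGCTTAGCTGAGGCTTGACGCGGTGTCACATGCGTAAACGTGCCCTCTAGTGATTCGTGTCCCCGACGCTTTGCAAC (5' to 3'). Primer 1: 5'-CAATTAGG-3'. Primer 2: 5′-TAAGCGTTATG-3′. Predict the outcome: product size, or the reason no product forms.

Yes — a 78 bp product.

Primer 1 (CAATTAGG) matches the top strand at positions 64–71; it acts as a forward primer.
Primer 2's reverse complement is CATAACGCTTA, matching the top strand at positions 131–141; it acts as a reverse primer.
The 3' ends face each other across positions 64–141, giving a 78 bp product.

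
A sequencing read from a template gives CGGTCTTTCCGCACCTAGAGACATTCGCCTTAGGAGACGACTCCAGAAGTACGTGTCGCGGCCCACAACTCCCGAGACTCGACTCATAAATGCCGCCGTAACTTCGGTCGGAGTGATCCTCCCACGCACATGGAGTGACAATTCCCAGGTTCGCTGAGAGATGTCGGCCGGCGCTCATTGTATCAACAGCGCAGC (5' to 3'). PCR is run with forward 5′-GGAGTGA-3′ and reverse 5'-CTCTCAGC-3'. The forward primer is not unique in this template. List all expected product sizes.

The forward primer GGAGTGA matches the top strand at positions 110–116, 132–138.
The reverse primer's reverse complement is GCTGAGAG, matching at positions 153–160.
Each forward site pairs with the reverse site to give a product ending at position 160: sizes 51, 29 bp.

51 bp, 29 bp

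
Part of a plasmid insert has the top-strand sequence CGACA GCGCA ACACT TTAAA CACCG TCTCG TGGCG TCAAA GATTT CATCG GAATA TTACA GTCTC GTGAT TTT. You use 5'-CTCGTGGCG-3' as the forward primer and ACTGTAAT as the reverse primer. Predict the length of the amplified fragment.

Scanning the template, CTCGTGGCG occurs at positions 27–35; this primer anneals to the bottom strand there with its 3' end pointing downstream.
Taking the reverse complement of ACTGTAAT gives ATTACAGT, found at positions 55–62 on the template; the primer anneals here to the top strand with its 3' end pointing upstream.
Amplicon spans positions 27–62: 36 bp.

36 bp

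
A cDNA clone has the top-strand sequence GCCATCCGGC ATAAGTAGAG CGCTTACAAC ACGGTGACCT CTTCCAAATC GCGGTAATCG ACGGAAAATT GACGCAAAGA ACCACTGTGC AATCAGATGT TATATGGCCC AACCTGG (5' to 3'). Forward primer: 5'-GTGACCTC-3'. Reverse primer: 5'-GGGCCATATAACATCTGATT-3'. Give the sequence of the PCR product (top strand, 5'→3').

Scanning the template, GTGACCTC occurs at positions 34–41; this primer anneals to the bottom strand there with its 3' end pointing downstream.
Taking the reverse complement of GGGCCATATAACATCTGATT gives AATCAGATGTTATATGGCCC, found at positions 91–110 on the template; the primer anneals here to the top strand with its 3' end pointing upstream.
The product is the template from position 34 through 110 (77 bp).

5'-GTGACCTCTTCCAAATCGCGGTAATCGACGGAAAATTGACGCAAAGAACCACTGTGCAATCAGATGTTATATGGCCC-3'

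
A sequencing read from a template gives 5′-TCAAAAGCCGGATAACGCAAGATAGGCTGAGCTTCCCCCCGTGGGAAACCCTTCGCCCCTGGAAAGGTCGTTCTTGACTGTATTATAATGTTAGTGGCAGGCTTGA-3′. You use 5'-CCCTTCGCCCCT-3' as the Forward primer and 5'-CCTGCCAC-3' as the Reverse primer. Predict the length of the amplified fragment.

The forward primer matches the template at positions 49–60.
Reverse complement of the reverse primer: GTGGCAGG. This occurs on the top strand at positions 94–101.
Amplicon spans positions 49–101: 53 bp.

53 bp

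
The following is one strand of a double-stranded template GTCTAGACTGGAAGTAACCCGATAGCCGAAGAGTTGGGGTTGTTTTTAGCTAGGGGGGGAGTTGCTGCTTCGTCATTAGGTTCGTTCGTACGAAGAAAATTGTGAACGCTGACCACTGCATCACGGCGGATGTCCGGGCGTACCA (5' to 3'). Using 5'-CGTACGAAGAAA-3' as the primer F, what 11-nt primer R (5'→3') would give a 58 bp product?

5'-GGTACGCCCGG-3'

The forward primer binds at positions 87–98, so a 58 bp product ends at position 87 + 58 − 1 = 144.
The reverse primer anneals to the top strand over positions 134–144, i.e. to CCGGGCGTACC.
Its sequence written 5'→3' is the reverse complement: GGTACGCCCGG.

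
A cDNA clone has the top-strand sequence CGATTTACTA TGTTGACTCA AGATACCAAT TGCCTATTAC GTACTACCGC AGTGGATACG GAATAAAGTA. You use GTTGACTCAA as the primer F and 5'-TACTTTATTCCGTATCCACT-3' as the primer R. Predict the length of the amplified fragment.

59 bp

Forward primer GTTGACTCAA is found on the top strand at positions 12–21.
Taking the reverse complement of TACTTTATTCCGTATCCACT gives AGTGGATACGGAATAAAGTA, found at positions 51–70 on the template; the primer anneals here to the top strand with its 3' end pointing upstream.
Product length = (reverse-primer end) − (forward-primer start) + 1 = 70 − 12 + 1 = 59 bp.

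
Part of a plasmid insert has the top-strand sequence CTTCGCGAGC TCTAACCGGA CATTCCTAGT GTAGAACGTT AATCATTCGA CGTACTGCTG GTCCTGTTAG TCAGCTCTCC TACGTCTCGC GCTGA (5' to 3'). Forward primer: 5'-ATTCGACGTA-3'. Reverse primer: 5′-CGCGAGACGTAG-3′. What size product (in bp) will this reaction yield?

Scanning the template, ATTCGACGTA occurs at positions 45–54; this primer anneals to the bottom strand there with its 3' end pointing downstream.
Taking the reverse complement of CGCGAGACGTAG gives CTACGTCTCGCG, found at positions 80–91 on the template; the primer anneals here to the top strand with its 3' end pointing upstream.
Amplicon spans positions 45–91: 47 bp.

47 bp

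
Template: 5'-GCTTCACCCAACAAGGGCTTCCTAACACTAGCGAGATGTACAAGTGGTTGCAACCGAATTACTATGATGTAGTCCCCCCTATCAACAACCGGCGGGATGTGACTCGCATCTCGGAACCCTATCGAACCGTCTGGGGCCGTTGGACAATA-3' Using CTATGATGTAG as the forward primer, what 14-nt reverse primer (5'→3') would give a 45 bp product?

The forward primer binds at positions 62–72, so a 45 bp product ends at position 62 + 45 − 1 = 106.
The reverse primer anneals to the top strand over positions 93–106, i.e. to CGGGATGTGACTCG.
Its sequence written 5'→3' is the reverse complement: CGAGTCACATCCCG.

5'-CGAGTCACATCCCG-3'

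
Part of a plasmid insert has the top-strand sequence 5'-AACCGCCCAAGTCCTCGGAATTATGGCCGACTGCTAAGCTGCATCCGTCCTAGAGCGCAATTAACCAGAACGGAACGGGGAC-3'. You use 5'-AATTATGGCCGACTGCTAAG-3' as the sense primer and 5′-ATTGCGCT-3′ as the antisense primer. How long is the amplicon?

43 bp

Scanning the template, AATTATGGCCGACTGCTAAG occurs at positions 19–38; this primer anneals to the bottom strand there with its 3' end pointing downstream.
Taking the reverse complement of ATTGCGCT gives AGCGCAAT, found at positions 54–61 on the template; the primer anneals here to the top strand with its 3' end pointing upstream.
Amplicon spans positions 19–61: 43 bp.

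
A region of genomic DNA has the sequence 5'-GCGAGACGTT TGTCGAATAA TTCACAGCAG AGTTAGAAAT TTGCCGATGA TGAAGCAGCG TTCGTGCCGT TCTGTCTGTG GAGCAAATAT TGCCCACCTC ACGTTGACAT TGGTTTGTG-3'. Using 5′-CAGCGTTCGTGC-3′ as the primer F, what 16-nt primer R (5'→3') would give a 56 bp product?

The forward primer binds at positions 56–67, so a 56 bp product ends at position 56 + 56 − 1 = 111.
The reverse primer anneals to the top strand over positions 96–111, i.e. to ACCTCACGTTGACATT.
Its sequence written 5'→3' is the reverse complement: AATGTCAACGTGAGGT.

5'-AATGTCAACGTGAGGT-3'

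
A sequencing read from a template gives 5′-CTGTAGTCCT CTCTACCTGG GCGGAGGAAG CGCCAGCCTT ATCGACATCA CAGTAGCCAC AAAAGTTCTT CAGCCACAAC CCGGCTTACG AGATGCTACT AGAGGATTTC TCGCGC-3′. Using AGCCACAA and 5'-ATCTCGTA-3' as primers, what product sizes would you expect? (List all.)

The forward primer AGCCACAA matches the top strand at positions 55–62, 72–79.
The reverse primer's reverse complement is TACGAGAT, matching at positions 87–94.
Each forward site pairs with the reverse site to give a product ending at position 94: sizes 40, 23 bp.

40 bp, 23 bp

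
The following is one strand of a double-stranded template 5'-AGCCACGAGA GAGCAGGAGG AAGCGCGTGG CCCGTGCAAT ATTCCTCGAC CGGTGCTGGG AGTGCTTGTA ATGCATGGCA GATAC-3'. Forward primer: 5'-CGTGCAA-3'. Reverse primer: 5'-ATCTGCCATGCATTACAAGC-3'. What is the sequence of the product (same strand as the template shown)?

Scanning the template, CGTGCAA occurs at positions 33–39; this primer anneals to the bottom strand there with its 3' end pointing downstream.
The reverse primer's reverse complement is GCTTGTAATGCATGGCAGAT, which matches the template at positions 64–83.
The product is the template from position 33 through 83 (51 bp).

5'-CGTGCAATATTCCTCGACCGGTGCTGGGAGTGCTTGTAATGCATGGCAGAT-3'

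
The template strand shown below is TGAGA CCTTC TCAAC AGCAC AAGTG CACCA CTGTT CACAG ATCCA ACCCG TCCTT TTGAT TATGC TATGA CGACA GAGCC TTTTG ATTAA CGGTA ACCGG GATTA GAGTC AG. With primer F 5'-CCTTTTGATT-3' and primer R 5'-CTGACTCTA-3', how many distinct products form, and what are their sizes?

Two products: 61 bp, 34 bp

The forward primer CCTTTTGATT matches the top strand at positions 52–61, 79–88.
The reverse primer's reverse complement is TAGAGTCAG, matching at positions 104–112.
Each forward site pairs with the reverse site to give a product ending at position 112: sizes 61, 34 bp.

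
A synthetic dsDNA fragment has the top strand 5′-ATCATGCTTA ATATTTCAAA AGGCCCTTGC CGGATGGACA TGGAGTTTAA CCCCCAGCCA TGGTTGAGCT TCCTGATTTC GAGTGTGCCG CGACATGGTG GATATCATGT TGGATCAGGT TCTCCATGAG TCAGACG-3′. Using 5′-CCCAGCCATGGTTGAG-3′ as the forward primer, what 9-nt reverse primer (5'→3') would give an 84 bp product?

The forward primer binds at positions 53–68, so an 84 bp product ends at position 53 + 84 − 1 = 136.
The reverse primer anneals to the top strand over positions 128–136, i.e. to GAGTCAGAC.
Its sequence written 5'→3' is the reverse complement: GTCTGACTC.

5'-GTCTGACTC-3'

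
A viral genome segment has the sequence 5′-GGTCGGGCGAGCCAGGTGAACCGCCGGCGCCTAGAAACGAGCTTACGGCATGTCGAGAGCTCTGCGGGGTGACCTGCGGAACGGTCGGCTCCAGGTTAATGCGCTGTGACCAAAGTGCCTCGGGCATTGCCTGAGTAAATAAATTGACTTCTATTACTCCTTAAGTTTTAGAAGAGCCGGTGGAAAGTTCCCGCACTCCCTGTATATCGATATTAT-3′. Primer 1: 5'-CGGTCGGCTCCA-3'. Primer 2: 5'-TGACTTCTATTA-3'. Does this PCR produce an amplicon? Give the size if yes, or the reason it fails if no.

Primer 1 (CGGTCGGCTCCA) matches the top strand at positions 82–93 (3' end points downstream).
Primer 2 (TGACTTCTATTA) also matches the top strand directly, at positions 145–156 — its reverse complement TAATAGAAGTCA is not present.
Both primers anneal to the bottom strand with 3' ends pointing the same way, so neither can prime synthesis back toward the other.

No product — both primers anneal to the same strand and extend in the same direction.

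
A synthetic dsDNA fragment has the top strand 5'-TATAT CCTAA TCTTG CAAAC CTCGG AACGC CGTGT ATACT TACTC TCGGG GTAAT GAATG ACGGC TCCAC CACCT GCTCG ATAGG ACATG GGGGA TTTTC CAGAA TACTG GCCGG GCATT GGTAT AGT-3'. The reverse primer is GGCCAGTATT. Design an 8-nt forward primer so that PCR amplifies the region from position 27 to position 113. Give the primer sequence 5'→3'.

5'-ACGCCGTG-3'

The reverse primer's reverse complement AATACTGGCC matches the template at positions 104–113; the product starts at position 27.
The forward primer is identical to the top strand over positions 27–34: ACGCCGTG.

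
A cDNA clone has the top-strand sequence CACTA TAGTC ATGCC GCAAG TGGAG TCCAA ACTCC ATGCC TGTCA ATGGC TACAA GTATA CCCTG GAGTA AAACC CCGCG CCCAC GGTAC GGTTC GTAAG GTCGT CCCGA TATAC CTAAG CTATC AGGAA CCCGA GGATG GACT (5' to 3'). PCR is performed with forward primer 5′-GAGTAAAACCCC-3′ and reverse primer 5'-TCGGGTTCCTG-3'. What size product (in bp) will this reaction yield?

70 bp

Forward primer GAGTAAAACCCC is found on the top strand at positions 66–77.
Taking the reverse complement of TCGGGTTCCTG gives CAGGAACCCGA, found at positions 125–135 on the template; the primer anneals here to the top strand with its 3' end pointing upstream.
The product runs from position 66 to position 135, so its length is 135 − 66 + 1 = 70 bp.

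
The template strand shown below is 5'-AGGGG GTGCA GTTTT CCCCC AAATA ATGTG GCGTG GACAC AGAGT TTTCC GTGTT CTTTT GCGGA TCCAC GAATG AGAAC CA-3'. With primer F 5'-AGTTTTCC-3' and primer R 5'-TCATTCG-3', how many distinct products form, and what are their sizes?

The forward primer AGTTTTCC matches the top strand at positions 10–17, 43–50.
The reverse primer's reverse complement is CGAATGA, matching at positions 70–76.
Each forward site pairs with the reverse site to give a product ending at position 76: sizes 67, 34 bp.

Two products: 67 bp, 34 bp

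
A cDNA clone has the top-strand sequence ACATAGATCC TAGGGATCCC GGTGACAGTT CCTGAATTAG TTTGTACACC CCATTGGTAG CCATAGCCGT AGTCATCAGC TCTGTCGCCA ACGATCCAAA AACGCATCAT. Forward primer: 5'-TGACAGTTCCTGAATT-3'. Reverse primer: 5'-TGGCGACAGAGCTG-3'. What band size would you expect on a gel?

Forward primer TGACAGTTCCTGAATT is found on the top strand at positions 23–38.
The reverse primer's reverse complement is CAGCTCTGTCGCCA, which matches the template at positions 77–90.
Product length = (reverse-primer end) − (forward-primer start) + 1 = 90 − 23 + 1 = 68 bp.

68 bp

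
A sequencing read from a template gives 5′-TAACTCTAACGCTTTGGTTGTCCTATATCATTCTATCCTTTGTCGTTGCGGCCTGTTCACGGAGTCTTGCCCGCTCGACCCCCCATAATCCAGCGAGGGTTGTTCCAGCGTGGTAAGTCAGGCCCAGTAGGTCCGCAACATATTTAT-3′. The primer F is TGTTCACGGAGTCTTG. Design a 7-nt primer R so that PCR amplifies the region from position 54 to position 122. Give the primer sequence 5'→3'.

5'-CCTGACT-3'

The product's 3' end on the top strand is position 122.
The reverse primer anneals to the top strand over positions 116–122, i.e. to AGTCAGG.
Its sequence written 5'→3' is the reverse complement: CCTGACT.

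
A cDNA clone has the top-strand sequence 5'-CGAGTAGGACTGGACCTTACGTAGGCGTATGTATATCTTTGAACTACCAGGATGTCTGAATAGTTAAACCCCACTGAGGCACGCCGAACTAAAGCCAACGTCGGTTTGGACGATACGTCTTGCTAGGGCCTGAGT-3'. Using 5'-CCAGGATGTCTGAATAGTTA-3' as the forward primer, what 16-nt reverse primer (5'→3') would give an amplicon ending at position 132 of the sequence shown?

The forward primer binds at positions 47–66; the product's 3' end on the top strand is position 132.
The reverse primer anneals to the top strand over positions 117–132, i.e. to GTCTTGCTAGGGCCTG.
Its sequence written 5'→3' is the reverse complement: CAGGCCCTAGCAAGAC.

5'-CAGGCCCTAGCAAGAC-3'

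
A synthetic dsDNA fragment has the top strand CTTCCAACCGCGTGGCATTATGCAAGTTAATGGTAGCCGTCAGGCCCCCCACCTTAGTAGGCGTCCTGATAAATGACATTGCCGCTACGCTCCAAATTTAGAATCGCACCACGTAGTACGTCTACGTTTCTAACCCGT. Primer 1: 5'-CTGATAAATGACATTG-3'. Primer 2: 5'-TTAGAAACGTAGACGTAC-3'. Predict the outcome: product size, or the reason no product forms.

Yes — a 68 bp product.

Primer 1 (CTGATAAATGACATTG) matches the top strand at positions 66–81; it acts as a forward primer.
Primer 2's reverse complement is GTACGTCTACGTTTCTAA, matching the top strand at positions 116–133; it acts as a reverse primer.
The 3' ends face each other across positions 66–133, giving a 68 bp product.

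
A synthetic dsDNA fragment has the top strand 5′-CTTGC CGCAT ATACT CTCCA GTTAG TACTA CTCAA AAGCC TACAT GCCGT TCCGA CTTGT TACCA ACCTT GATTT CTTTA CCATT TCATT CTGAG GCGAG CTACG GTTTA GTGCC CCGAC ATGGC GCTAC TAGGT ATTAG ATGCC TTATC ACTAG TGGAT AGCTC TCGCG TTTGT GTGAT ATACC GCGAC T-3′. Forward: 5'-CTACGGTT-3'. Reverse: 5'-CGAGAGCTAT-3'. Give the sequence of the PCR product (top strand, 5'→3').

5'-CTACGGTTTAGTGCCCCGACATGGCGCTACTAGGTATTAGATGCCTTATCACTAGTGGATAGCTCTCG-3'

Forward primer CTACGGTT is found on the top strand at positions 101–108.
The reverse primer's reverse complement is ATAGCTCTCG, which matches the template at positions 159–168.
The product is the template from position 101 through 168 (68 bp).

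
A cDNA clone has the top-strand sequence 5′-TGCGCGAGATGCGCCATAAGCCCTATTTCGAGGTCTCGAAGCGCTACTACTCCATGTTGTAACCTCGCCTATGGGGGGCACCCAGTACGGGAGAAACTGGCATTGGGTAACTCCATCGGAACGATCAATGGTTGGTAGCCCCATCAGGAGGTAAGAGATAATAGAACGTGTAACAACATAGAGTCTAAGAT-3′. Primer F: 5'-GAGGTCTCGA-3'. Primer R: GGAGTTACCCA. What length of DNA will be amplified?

The forward primer matches the template at positions 30–39.
The reverse primer's reverse complement is TGGGTAACTCC, which matches the template at positions 104–114.
Amplicon spans positions 30–114: 85 bp.

85 bp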